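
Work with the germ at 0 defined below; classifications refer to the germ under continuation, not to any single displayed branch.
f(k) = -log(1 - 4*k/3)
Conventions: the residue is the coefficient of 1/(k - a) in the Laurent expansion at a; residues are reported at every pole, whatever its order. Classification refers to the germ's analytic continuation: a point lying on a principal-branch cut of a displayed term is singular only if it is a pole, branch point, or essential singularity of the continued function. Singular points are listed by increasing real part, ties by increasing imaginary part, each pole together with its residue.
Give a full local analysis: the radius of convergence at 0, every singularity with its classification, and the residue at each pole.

Branch term (-1)*log(1 - k/(3/4)): its argument vanishes at k = 3/4, a logarithmic branch point, modulus 3/4.
The radius of convergence is the smallest modulus among the singular points: 3/4.

Radius of convergence at 0: 3/4.
At 3/4: a logarithmic branch point.


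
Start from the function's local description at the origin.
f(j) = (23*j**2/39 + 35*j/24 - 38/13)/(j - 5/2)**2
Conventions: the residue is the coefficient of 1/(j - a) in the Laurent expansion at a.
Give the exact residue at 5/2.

The residue is 1375/312.

At the order-2 pole 5/2 set g(j) = (j - (5/2))^2*f(j) = 23*j**2/39 + 35*j/24 - 38/13.
Order-2 pole: residue = g'(a); g'(5/2) = 1375/312, so the residue is 1375/312.


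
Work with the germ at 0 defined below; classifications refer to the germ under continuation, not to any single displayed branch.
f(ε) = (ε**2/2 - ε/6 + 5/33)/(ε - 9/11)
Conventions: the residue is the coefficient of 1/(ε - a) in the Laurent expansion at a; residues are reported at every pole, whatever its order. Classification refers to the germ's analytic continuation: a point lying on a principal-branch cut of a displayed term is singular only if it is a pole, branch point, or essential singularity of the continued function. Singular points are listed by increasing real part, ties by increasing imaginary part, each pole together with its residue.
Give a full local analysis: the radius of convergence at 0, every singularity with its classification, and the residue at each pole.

Radius of convergence at 0: 9/11.
At 9/11: a pole of order 1; residue 127/363.

Denominator factor (ε - 9/11): pole of order 1 at 9/11, modulus 9/11.
The radius of convergence is the smallest modulus among the singular points: 9/11.
At the order-1 pole 9/11 set g(ε) = (ε - (9/11))*f(ε) = ε**2/2 - ε/6 + 5/33.
Simple pole: residue = g(a) at a = 9/11, which is 127/363.


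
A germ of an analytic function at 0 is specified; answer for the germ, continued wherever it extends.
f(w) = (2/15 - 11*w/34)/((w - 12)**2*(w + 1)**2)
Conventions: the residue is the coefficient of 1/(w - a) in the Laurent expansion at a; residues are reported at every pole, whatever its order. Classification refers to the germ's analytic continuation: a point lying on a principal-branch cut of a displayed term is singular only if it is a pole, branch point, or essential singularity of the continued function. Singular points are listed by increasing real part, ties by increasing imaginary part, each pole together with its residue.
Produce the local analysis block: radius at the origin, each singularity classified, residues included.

Radius of convergence at 0: 1.
At -1: a pole of order 2; residue -1679/1120470.
At 12: a pole of order 2; residue 1679/1120470.

Denominator factor (w + 1)^2: pole of order 2 at -1, modulus 1.
Denominator factor (w - 12)^2: pole of order 2 at 12, modulus 12.
The radius of convergence is the smallest modulus among the singular points: 1.
At the order-2 pole -1 set g(w) = (w - (-1))^2*f(w) = (2/15 - 11*w/34)/(w - 12)**2.
Order-2 pole: residue = g'(a); g'(-1) = -1679/1120470, so the residue is -1679/1120470.
At the order-2 pole 12 set g(w) = (w - (12))^2*f(w) = (2/15 - 11*w/34)/(w + 1)**2.
Order-2 pole: residue = g'(a); g'(12) = 1679/1120470, so the residue is 1679/1120470.
List the singular points by increasing real part (a conjugate pair: the negative imaginary part first).


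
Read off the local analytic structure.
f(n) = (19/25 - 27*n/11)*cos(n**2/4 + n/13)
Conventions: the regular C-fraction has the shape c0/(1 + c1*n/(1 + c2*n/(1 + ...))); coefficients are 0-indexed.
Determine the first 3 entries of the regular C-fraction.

The regular C-fraction coefficients are [19/25, 675/209, -154044931/47683350].

Taylor coefficients (expand at 0): a_0 = 19/25, a_1 = -27/11, a_2 = -19/8450.
c0 = a_0 = 19/25. Peel one level at a time: if S = 1 + c*n/S' with S'(0) = 1, then c is the n-coefficient of S and S' = c*n/(S - 1).
S_1 = c0/f = 1 + (675/209)*n + (154044931/14764178)*n^2 + ...; c1 = 675/209.
S_2 = c1*n/(S_1 - 1) = 1 + (-154044931/47683350)*n + ...; c2 = -154044931/47683350.


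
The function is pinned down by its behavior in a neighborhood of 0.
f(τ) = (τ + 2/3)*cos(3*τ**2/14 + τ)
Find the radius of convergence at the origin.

The radius of convergence is infinite.

The factor cos(3*τ**2/14 + τ) is entire and contributes no finite singular point.
The polynomial part has no poles.
No finite singular points: the Taylor series at 0 converges everywhere.


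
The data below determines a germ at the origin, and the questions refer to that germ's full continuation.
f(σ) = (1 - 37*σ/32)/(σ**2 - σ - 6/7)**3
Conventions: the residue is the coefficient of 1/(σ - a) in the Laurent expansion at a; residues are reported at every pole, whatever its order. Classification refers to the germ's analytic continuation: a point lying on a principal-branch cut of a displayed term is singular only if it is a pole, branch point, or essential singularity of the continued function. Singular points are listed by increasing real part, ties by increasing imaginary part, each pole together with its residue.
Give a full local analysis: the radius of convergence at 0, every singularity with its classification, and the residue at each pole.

Radius of convergence at 0: -1/2 + (1/14)*sqrt(217).
At 1/2 - (1/14)*sqrt(217): a pole of order 3; residue -(3969/953312)*sqrt(217).
At 1/2 + (1/14)*sqrt(217): a pole of order 3; residue (3969/953312)*sqrt(217).

Denominator factor (σ**2 - σ - 6/7)^3: discriminant 31/7, real irrational roots 1/2 + (1/14)*sqrt(217) and 1/2 - (1/14)*sqrt(217); poles of order 3, moduli 1/2 + (1/14)*sqrt(217) and -1/2 + (1/14)*sqrt(217).
The radius of convergence is the smallest modulus among the singular points: -1/2 + (1/14)*sqrt(217).
The factor σ**2 - σ - 6/7 splits as (σ - a)(σ - a') with a = 1/2 - (1/14)*sqrt(217), a' = 1/2 + (1/14)*sqrt(217). At the order-3 pole a set g(σ) = (σ - a)^3*f(σ) = [1 - 37*σ/32] / (σ - a')^3.
Order-3 pole: residue = g''(a)/2; g''(1/2 - (1/14)*sqrt(217)) = -(3969/476656)*sqrt(217), so the residue is -(3969/953312)*sqrt(217).
The factor σ**2 - σ - 6/7 splits as (σ - a)(σ - a') with a = 1/2 + (1/14)*sqrt(217), a' = 1/2 - (1/14)*sqrt(217). At the order-3 pole a set g(σ) = (σ - a)^3*f(σ) = [1 - 37*σ/32] / (σ - a')^3.
Order-3 pole: residue = g''(a)/2; g''(1/2 + (1/14)*sqrt(217)) = (3969/476656)*sqrt(217), so the residue is (3969/953312)*sqrt(217).
List the singular points by increasing real part (a conjugate pair: the negative imaginary part first).


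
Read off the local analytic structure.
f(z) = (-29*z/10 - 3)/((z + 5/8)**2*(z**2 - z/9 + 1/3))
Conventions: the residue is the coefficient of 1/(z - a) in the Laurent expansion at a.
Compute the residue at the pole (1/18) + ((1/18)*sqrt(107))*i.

The factor z**2 - z/9 + 1/3 splits as (z - a)(z - a') with a = (1/18) + ((1/18)*sqrt(107))*i, a' = (1/18) - ((1/18)*sqrt(107))*i. At the order-1 pole a set g(z) = (z - a)*f(z) = [(-29*z/10 - 3)/(z + 5/8)**2] / (z - a').
Simple pole: residue = g(a) at a = (1/18) + ((1/18)*sqrt(107))*i, which is (3249072/1044245) + ((25734672/111734215)*sqrt(107))*i.

The residue is (3249072/1044245) + ((25734672/111734215)*sqrt(107))*i.


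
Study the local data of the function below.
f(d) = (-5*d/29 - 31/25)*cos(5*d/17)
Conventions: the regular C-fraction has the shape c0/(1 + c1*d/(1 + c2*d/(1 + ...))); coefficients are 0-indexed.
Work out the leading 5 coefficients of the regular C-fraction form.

Taylor coefficients (expand at 0): a_0 = -31/25, a_1 = -5/29, a_2 = 31/578, a_3 = 125/16762, a_4 = -775/2004504.
c0 = a_0 = -31/25. Peel one level at a time: if S = 1 + c*d/S' with S'(0) = 1, then c is the d-coefficient of S and S' = c*d/(S - 1).
S_1 = c0/f = 1 + (-125/899)*d + (29236275/467140178)*d^2 + ...; c1 = -125/899.
S_2 = c1*d/(S_1 - 1) = 1 + (1169451/2598110)*d + (1169451/8352100)*d^2 + ...; c2 = 1169451/2598110.
S_3 = c2*d/(S_2 - 1) = 1 + (-899/2890)*d + (-101025125/4055656068)*d^2 + ...; c3 = -899/2890.
S_4 = c3*d/(S_3 - 1) = 1 + (-561875/7016706)*d + ...; c4 = -561875/7016706.

The regular C-fraction coefficients are [-31/25, -125/899, 1169451/2598110, -899/2890, -561875/7016706].


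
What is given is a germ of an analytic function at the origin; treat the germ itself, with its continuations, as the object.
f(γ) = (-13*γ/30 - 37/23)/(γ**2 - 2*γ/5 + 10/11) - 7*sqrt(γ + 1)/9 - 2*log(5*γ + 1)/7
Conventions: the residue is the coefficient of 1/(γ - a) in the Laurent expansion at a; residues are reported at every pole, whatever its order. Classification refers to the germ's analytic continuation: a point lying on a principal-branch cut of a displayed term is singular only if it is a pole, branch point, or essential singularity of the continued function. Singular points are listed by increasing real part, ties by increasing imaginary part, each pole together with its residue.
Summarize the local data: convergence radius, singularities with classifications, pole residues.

Denominator factor (γ**2 - 2*γ/5 + 10/11): discriminant -956/275, complex-conjugate roots (1/5) + ((1/55)*sqrt(2629))*i and (1/5) - ((1/55)*sqrt(2629))*i; poles of order 1, moduli (1/11)*sqrt(110) and (1/11)*sqrt(110).
Branch term (-2/7)*log(1 - γ/(-1/5)): its argument vanishes at γ = -1/5, a logarithmic branch point, modulus 1/5.
Branch term (-7/9)*sqrt(1 - γ/(-1)): its argument vanishes at γ = -1, a square-root branch point, modulus 1.
The radius of convergence is the smallest modulus among the singular points: 1/5.
The branch terms are analytic at (1/5) - ((1/55)*sqrt(2629))*i and contribute nothing to the residue; only the rational part matters.
The factor γ**2 - 2*γ/5 + 10/11 splits as (γ - a)(γ - a') with a = (1/5) - ((1/55)*sqrt(2629))*i, a' = (1/5) + ((1/55)*sqrt(2629))*i. At the order-1 pole a set g(γ) = (γ - a)*(rational part) = [-13*γ/30 - 37/23] / (γ - a').
Simple pole: residue = g(a) at a = (1/5) - ((1/55)*sqrt(2629))*i, which is (-13/60) - ((5849/329820)*sqrt(2629))*i.
The branch terms are analytic at (1/5) + ((1/55)*sqrt(2629))*i and contribute nothing to the residue; only the rational part matters.
The factor γ**2 - 2*γ/5 + 10/11 splits as (γ - a)(γ - a') with a = (1/5) + ((1/55)*sqrt(2629))*i, a' = (1/5) - ((1/55)*sqrt(2629))*i. At the order-1 pole a set g(γ) = (γ - a)*(rational part) = [-13*γ/30 - 37/23] / (γ - a').
Simple pole: residue = g(a) at a = (1/5) + ((1/55)*sqrt(2629))*i, which is (-13/60) + ((5849/329820)*sqrt(2629))*i.
List the singular points by increasing real part (a conjugate pair: the negative imaginary part first).

Radius of convergence at 0: 1/5.
At -1: an algebraic (square-root) branch point.
At -1/5: a logarithmic branch point.
At (1/5) - ((1/55)*sqrt(2629))*i: a pole of order 1; residue (-13/60) - ((5849/329820)*sqrt(2629))*i.
At (1/5) + ((1/55)*sqrt(2629))*i: a pole of order 1; residue (-13/60) + ((5849/329820)*sqrt(2629))*i.


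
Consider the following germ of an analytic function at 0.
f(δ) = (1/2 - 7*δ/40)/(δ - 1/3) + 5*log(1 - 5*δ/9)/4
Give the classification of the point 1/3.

The point is a pole of order 1.

The denominator factor δ - 1/3 vanishes at 1/3 and appears to the power 1; the numerator there equals 53/120, nonzero, and no other factor vanishes.
The branch terms are analytic at this point.
Hence a pole whose order is the multiplicity, 1.


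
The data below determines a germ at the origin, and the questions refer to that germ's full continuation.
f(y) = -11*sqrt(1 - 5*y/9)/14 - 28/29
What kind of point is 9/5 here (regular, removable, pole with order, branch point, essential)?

The term (-11/14)*sqrt(1 - y/(9/5)) has argument 1 - 9/5/(9/5) = 0 at 9/5: a square-root (algebraic, two-sheeted) branch point; the remaining terms are analytic or single-valued there.

The point is an algebraic (square-root) branch point.


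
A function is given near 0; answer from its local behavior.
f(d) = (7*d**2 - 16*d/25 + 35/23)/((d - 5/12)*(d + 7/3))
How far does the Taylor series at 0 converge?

The radius of convergence is 5/12.

Denominator factor (d - 5/12): pole of order 1 at 5/12, modulus 5/12.
Denominator factor (d + 7/3): pole of order 1 at -7/3, modulus 7/3.
The radius of convergence is the smallest modulus among the singular points: 5/12.


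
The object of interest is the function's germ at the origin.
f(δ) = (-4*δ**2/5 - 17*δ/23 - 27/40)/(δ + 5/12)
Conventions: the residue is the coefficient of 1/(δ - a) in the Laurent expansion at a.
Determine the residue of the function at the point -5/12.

The residue is -4189/8280.

At the order-1 pole -5/12 set g(δ) = (δ - (-5/12))*f(δ) = -4*δ**2/5 - 17*δ/23 - 27/40.
Simple pole: residue = g(a) at a = -5/12, which is -4189/8280.


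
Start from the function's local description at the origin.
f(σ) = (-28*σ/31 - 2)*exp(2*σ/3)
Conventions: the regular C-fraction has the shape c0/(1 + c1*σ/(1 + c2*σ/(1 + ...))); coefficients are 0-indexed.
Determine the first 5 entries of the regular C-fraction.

The regular C-fraction coefficients are [-2, -104/93, 3145/4836, -192541/1471860, 32199388/175802355].

Taylor coefficients (expand at 0): a_0 = -2, a_1 = -208/93, a_2 = -292/279, a_3 = -752/2511, a_4 = -460/7533.
c0 = a_0 = -2. Peel one level at a time: if S = 1 + c*σ/S' with S'(0) = 1, then c is the σ-coefficient of S and S' = c*σ/(S - 1).
S_1 = c0/f = 1 + (-104/93)*σ + (6290/8649)*σ^2 + ...; c1 = -104/93.
S_2 = c1*σ/(S_1 - 1) = 1 + (3145/4836)*σ + (6211/73008)*σ^2 + ...; c2 = 3145/4836.
S_3 = c2*σ/(S_2 - 1) = 1 + (-192541/1471860)*σ + (19195789/801173025)*σ^2 + ...; c3 = -192541/1471860.
S_4 = c3*σ/(S_3 - 1) = 1 + (32199388/175802355)*σ + ...; c4 = 32199388/175802355.


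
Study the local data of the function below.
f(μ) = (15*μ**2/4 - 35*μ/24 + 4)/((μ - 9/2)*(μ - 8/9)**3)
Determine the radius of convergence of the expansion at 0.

The radius of convergence is 8/9.

Denominator factor (μ - 9/2): pole of order 1 at 9/2, modulus 9/2.
Denominator factor (μ - 8/9)^3: pole of order 3 at 8/9, modulus 8/9.
The radius of convergence is the smallest modulus among the singular points: 8/9.


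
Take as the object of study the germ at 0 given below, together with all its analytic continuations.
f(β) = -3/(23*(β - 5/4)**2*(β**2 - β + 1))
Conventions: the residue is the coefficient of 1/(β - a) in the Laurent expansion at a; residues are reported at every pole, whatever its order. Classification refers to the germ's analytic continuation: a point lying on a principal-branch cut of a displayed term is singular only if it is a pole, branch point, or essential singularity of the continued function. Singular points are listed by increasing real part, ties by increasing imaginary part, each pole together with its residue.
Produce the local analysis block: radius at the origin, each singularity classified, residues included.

Radius of convergence at 0: 1.
At (1/2) - ((1/2)*sqrt(3))*i: a pole of order 1; residue (-64/1127) + ((16/3381)*sqrt(3))*i.
At (1/2) + ((1/2)*sqrt(3))*i: a pole of order 1; residue (-64/1127) - ((16/3381)*sqrt(3))*i.
At 5/4: a pole of order 2; residue 128/1127.

Denominator factor (β**2 - β + 1): discriminant -3, complex-conjugate roots (1/2) + ((1/2)*sqrt(3))*i and (1/2) - ((1/2)*sqrt(3))*i; poles of order 1, moduli 1 and 1.
Denominator factor (β - 5/4)^2: pole of order 2 at 5/4, modulus 5/4.
The radius of convergence is the smallest modulus among the singular points: 1.
The factor β**2 - β + 1 splits as (β - a)(β - a') with a = (1/2) - ((1/2)*sqrt(3))*i, a' = (1/2) + ((1/2)*sqrt(3))*i. At the order-1 pole a set g(β) = (β - a)*f(β) = [-3/(23*(β - 5/4)**2)] / (β - a').
Simple pole: residue = g(a) at a = (1/2) - ((1/2)*sqrt(3))*i, which is (-64/1127) + ((16/3381)*sqrt(3))*i.
The factor β**2 - β + 1 splits as (β - a)(β - a') with a = (1/2) + ((1/2)*sqrt(3))*i, a' = (1/2) - ((1/2)*sqrt(3))*i. At the order-1 pole a set g(β) = (β - a)*f(β) = [-3/(23*(β - 5/4)**2)] / (β - a').
Simple pole: residue = g(a) at a = (1/2) + ((1/2)*sqrt(3))*i, which is (-64/1127) - ((16/3381)*sqrt(3))*i.
At the order-2 pole 5/4 set g(β) = (β - (5/4))^2*f(β) = -3/(23*(β**2 - β + 1)).
Order-2 pole: residue = g'(a); g'(5/4) = 128/1127, so the residue is 128/1127.
List the singular points by increasing real part (a conjugate pair: the negative imaginary part first).


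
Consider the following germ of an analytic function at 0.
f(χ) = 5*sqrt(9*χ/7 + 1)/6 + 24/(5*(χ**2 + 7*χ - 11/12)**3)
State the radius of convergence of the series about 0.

Denominator factor (χ**2 + 7*χ - 11/12)^3: discriminant 158/3, real irrational roots -7/2 + (1/6)*sqrt(474) and -7/2 - (1/6)*sqrt(474); poles of order 3, moduli -7/2 + (1/6)*sqrt(474) and 7/2 + (1/6)*sqrt(474).
Branch term (5/6)*sqrt(1 - χ/(-7/9)): its argument vanishes at χ = -7/9, a square-root branch point, modulus 7/9.
The radius of convergence is the smallest modulus among the singular points: -7/2 + (1/6)*sqrt(474).

The radius of convergence is -7/2 + (1/6)*sqrt(474).


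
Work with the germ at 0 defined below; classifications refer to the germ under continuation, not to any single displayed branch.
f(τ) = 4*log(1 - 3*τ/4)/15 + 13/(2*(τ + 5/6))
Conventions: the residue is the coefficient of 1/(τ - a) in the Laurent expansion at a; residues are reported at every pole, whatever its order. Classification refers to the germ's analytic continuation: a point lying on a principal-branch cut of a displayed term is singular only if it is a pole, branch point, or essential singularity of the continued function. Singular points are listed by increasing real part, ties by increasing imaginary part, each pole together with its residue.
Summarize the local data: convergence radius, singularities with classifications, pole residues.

Radius of convergence at 0: 5/6.
At -5/6: a pole of order 1; residue 13/2.
At 4/3: a logarithmic branch point.

Denominator factor (τ + 5/6): pole of order 1 at -5/6, modulus 5/6.
Branch term (4/15)*log(1 - τ/(4/3)): its argument vanishes at τ = 4/3, a logarithmic branch point, modulus 4/3.
The radius of convergence is the smallest modulus among the singular points: 5/6.
The branch term is analytic at -5/6 and contributes nothing to the residue; only the rational part matters.
At the order-1 pole -5/6 set g(τ) = (τ - (-5/6))*(rational part) = 13/2.
Simple pole: residue = g(a) at a = -5/6, which is 13/2.
List the singular points by increasing real part (a conjugate pair: the negative imaginary part first).


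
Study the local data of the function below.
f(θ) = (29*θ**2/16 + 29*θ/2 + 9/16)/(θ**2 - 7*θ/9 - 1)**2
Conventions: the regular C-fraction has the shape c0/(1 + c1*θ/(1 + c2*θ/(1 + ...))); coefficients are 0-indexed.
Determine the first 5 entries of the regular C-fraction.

The regular C-fraction coefficients are [9/16, -218/9, 2789/109, 20429/304001, -828891481/1025576658].

Taylor coefficients (expand at 0): a_0 = 9/16, a_1 = 109/8, a_2 = -1339/72, a_3 = 15815/324, a_4 = -947603/11664.
c0 = a_0 = 9/16. Peel one level at a time: if S = 1 + c*θ/S' with S'(0) = 1, then c is the θ-coefficient of S and S' = c*θ/(S - 1).
S_1 = c0/f = 1 + (-218/9)*θ + (5578/9)*θ^2 + ...; c1 = -218/9.
S_2 = c1*θ/(S_1 - 1) = 1 + (2789/109)*θ + (-20429/11881)*θ^2 + ...; c2 = 2789/109.
S_3 = c2*θ/(S_2 - 1) = 1 + (20429/304001)*θ + (7604509/140013378)*θ^2 + ...; c3 = 20429/304001.
S_4 = c3*θ/(S_3 - 1) = 1 + (-828891481/1025576658)*θ + ...; c4 = -828891481/1025576658.


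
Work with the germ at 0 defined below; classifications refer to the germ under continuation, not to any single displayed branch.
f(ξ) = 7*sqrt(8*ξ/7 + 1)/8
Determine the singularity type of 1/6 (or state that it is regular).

The point is a regular point.

There is no denominator, hence no pole anywhere.
Branch term sqrt(1 - ξ/(-7/8)): argument at 1/6 is 25/21, nonzero, so 1/6 is not its branch point (a point on a principal cut is still regular for the continued germ).
So the germ continues analytically to 1/6.


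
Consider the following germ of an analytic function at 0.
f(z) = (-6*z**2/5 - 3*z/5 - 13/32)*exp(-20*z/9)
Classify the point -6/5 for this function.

There is no denominator, hence no pole anywhere.
The factor exp(-20*z/9) is entire.
So the germ continues analytically to -6/5.

The point is a regular point.


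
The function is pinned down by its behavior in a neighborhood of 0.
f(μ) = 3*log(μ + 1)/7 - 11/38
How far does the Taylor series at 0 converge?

The radius of convergence is 1.

Branch term (3/7)*log(1 - μ/(-1)): its argument vanishes at μ = -1, a logarithmic branch point, modulus 1.
The radius of convergence is the smallest modulus among the singular points: 1.


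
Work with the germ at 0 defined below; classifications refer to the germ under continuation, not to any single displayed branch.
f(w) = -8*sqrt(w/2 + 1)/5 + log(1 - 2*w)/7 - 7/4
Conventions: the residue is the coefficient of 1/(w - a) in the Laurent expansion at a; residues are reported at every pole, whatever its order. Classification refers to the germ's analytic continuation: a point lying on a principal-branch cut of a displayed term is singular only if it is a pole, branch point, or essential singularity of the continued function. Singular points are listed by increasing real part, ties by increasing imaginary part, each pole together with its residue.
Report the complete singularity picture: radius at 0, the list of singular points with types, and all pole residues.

Branch term (-8/5)*sqrt(1 - w/(-2)): its argument vanishes at w = -2, a square-root branch point, modulus 2.
Branch term (1/7)*log(1 - w/(1/2)): its argument vanishes at w = 1/2, a logarithmic branch point, modulus 1/2.
The radius of convergence is the smallest modulus among the singular points: 1/2.
List the singular points by increasing real part (a conjugate pair: the negative imaginary part first).

Radius of convergence at 0: 1/2.
At -2: an algebraic (square-root) branch point.
At 1/2: a logarithmic branch point.


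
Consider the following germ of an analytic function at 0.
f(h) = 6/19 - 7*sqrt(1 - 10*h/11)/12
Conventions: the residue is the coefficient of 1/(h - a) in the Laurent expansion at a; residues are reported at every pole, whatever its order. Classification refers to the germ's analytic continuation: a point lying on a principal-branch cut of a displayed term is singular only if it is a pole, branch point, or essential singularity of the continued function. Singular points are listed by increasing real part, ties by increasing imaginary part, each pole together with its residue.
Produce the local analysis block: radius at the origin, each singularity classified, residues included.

Radius of convergence at 0: 11/10.
At 11/10: an algebraic (square-root) branch point.

Branch term (-7/12)*sqrt(1 - h/(11/10)): its argument vanishes at h = 11/10, a square-root branch point, modulus 11/10.
The radius of convergence is the smallest modulus among the singular points: 11/10.


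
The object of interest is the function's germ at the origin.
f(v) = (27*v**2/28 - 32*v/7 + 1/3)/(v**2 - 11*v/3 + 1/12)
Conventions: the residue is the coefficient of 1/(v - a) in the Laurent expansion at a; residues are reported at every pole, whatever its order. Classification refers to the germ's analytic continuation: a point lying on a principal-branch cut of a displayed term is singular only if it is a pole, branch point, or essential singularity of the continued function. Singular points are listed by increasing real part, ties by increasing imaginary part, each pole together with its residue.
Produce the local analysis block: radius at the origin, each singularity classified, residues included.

Denominator factor (v**2 - 11*v/3 + 1/12): discriminant 118/9, real irrational roots 11/6 + (1/6)*sqrt(118) and 11/6 - (1/6)*sqrt(118); poles of order 1, moduli 11/6 + (1/6)*sqrt(118) and 11/6 - (1/6)*sqrt(118).
The radius of convergence is the smallest modulus among the singular points: 11/6 - (1/6)*sqrt(118).
The factor v**2 - 11*v/3 + 1/12 splits as (v - a)(v - a') with a = 11/6 - (1/6)*sqrt(118), a' = 11/6 + (1/6)*sqrt(118). At the order-1 pole a set g(v) = (v - a)*f(v) = [27*v**2/28 - 32*v/7 + 1/3] / (v - a').
Simple pole: residue = g(a) at a = 11/6 - (1/6)*sqrt(118), which is -29/56 + (79/1888)*sqrt(118).
The factor v**2 - 11*v/3 + 1/12 splits as (v - a)(v - a') with a = 11/6 + (1/6)*sqrt(118), a' = 11/6 - (1/6)*sqrt(118). At the order-1 pole a set g(v) = (v - a)*f(v) = [27*v**2/28 - 32*v/7 + 1/3] / (v - a').
Simple pole: residue = g(a) at a = 11/6 + (1/6)*sqrt(118), which is -29/56 - (79/1888)*sqrt(118).
List the singular points by increasing real part (a conjugate pair: the negative imaginary part first).

Radius of convergence at 0: 11/6 - (1/6)*sqrt(118).
At 11/6 - (1/6)*sqrt(118): a pole of order 1; residue -29/56 + (79/1888)*sqrt(118).
At 11/6 + (1/6)*sqrt(118): a pole of order 1; residue -29/56 - (79/1888)*sqrt(118).


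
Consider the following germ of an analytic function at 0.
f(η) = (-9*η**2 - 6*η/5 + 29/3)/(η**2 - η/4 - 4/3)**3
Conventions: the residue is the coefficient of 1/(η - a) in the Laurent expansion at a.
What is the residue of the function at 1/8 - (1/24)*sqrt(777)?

The residue is -(3711168/86869895)*sqrt(777).

The factor η**2 - η/4 - 4/3 splits as (η - a)(η - a') with a = 1/8 - (1/24)*sqrt(777), a' = 1/8 + (1/24)*sqrt(777). At the order-3 pole a set g(η) = (η - a)^3*f(η) = [-9*η**2 - 6*η/5 + 29/3] / (η - a')^3.
Order-3 pole: residue = g''(a)/2; g''(1/8 - (1/24)*sqrt(777)) = -(7422336/86869895)*sqrt(777), so the residue is -(3711168/86869895)*sqrt(777).


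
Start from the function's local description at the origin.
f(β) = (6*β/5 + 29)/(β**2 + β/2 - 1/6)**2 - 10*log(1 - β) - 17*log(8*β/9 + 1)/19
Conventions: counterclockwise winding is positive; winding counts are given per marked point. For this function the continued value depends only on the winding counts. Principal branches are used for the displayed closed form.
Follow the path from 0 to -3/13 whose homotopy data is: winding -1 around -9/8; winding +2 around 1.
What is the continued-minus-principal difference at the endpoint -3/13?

The rational part is single-valued and drops out of the difference; each branch term changes only by its own monodromy.
(-10)*log(1 - β/(1)): each positive loop around 1 adds 2*pi*i to the log, so winding +2 contributes (-10)*(2)*2*pi*i = -(40)*pi*i.
(-17/19)*log(1 - β/(-9/8)): each positive loop around -9/8 adds 2*pi*i to the log, so winding -1 contributes (-17/19)*(-1)*2*pi*i = (34/19)*pi*i.
Summing the contributions at β = -3/13 gives -(726/19)*pi*i.

Continued minus principal equals -(726/19)*pi*i.


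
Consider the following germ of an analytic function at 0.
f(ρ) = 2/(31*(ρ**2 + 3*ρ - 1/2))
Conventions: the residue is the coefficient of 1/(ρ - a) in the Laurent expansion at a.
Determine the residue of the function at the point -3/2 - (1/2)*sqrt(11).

The factor ρ**2 + 3*ρ - 1/2 splits as (ρ - a)(ρ - a') with a = -3/2 - (1/2)*sqrt(11), a' = -3/2 + (1/2)*sqrt(11). At the order-1 pole a set g(ρ) = (ρ - a)*f(ρ) = [2/31] / (ρ - a').
Simple pole: residue = g(a) at a = -3/2 - (1/2)*sqrt(11), which is -(2/341)*sqrt(11).

The residue is -(2/341)*sqrt(11).


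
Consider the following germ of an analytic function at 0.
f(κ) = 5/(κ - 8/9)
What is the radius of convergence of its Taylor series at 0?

The radius of convergence is 8/9.

Denominator factor (κ - 8/9): pole of order 1 at 8/9, modulus 8/9.
The radius of convergence is the smallest modulus among the singular points: 8/9.


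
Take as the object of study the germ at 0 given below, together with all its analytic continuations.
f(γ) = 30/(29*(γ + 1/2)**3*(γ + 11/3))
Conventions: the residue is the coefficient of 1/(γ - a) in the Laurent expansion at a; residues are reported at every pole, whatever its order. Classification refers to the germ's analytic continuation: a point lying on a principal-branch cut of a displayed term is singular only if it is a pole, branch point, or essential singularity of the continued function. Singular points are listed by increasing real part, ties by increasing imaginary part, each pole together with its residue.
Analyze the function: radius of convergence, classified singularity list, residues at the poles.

Radius of convergence at 0: 1/2.
At -11/3: a pole of order 1; residue -6480/198911.
At -1/2: a pole of order 3; residue 6480/198911.

Denominator factor (γ + 1/2)^3: pole of order 3 at -1/2, modulus 1/2.
Denominator factor (γ + 11/3): pole of order 1 at -11/3, modulus 11/3.
The radius of convergence is the smallest modulus among the singular points: 1/2.
At the order-1 pole -11/3 set g(γ) = (γ - (-11/3))*f(γ) = 30/(29*(γ + 1/2)**3).
Simple pole: residue = g(a) at a = -11/3, which is -6480/198911.
At the order-3 pole -1/2 set g(γ) = (γ - (-1/2))^3*f(γ) = 30/(29*(γ + 11/3)).
Order-3 pole: residue = g''(a)/2; g''(-1/2) = 12960/198911, so the residue is 6480/198911.
List the singular points by increasing real part (a conjugate pair: the negative imaginary part first).


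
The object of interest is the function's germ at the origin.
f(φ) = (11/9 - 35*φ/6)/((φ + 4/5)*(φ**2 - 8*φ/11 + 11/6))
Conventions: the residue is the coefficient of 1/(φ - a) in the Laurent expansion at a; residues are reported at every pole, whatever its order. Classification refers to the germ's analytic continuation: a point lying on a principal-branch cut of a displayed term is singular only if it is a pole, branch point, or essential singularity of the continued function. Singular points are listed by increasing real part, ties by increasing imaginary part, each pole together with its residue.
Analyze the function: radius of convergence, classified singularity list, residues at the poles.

Radius of convergence at 0: 4/5.
At -4/5: a pole of order 1; residue 29150/15123.
At (4/11) - ((1/66)*sqrt(7410))*i: a pole of order 1; residue (-14575/15123) - ((238909/14941524)*sqrt(7410))*i.
At (4/11) + ((1/66)*sqrt(7410))*i: a pole of order 1; residue (-14575/15123) + ((238909/14941524)*sqrt(7410))*i.


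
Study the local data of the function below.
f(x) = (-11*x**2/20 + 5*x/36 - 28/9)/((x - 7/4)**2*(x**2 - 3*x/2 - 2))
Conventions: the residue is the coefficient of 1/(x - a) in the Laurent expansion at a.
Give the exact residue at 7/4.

At the order-2 pole 7/4 set g(x) = (x - (7/4))^2*f(x) = (-11*x**2/20 + 5*x/36 - 28/9)/(x**2 - 3*x/2 - 2).
Order-2 pole: residue = g'(a); g'(7/4) = 137038/28125, so the residue is 137038/28125.

The residue is 137038/28125.


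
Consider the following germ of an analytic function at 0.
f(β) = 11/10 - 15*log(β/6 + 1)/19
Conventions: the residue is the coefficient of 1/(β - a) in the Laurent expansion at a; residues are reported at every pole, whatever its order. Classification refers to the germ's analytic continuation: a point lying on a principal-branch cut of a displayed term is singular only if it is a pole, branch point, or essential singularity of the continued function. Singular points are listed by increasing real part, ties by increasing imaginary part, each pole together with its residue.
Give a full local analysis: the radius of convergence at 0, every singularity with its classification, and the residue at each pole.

Branch term (-15/19)*log(1 - β/(-6)): its argument vanishes at β = -6, a logarithmic branch point, modulus 6.
The radius of convergence is the smallest modulus among the singular points: 6.

Radius of convergence at 0: 6.
At -6: a logarithmic branch point.


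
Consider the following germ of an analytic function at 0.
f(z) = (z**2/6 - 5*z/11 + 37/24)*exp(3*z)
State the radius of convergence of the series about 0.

The factor exp(3*z) is entire and contributes no finite singular point.
The polynomial part has no poles.
No finite singular points: the Taylor series at 0 converges everywhere.

The radius of convergence is infinite.


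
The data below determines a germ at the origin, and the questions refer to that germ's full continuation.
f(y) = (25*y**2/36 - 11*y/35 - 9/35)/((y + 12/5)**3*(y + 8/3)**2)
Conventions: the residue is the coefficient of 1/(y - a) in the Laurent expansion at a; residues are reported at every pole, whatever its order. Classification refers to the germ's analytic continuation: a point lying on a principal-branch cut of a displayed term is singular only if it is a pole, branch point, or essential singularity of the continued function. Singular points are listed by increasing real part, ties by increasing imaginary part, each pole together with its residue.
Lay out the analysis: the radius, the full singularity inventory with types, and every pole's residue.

Denominator factor (y + 12/5)^3: pole of order 3 at -12/5, modulus 12/5.
Denominator factor (y + 8/3)^2: pole of order 2 at -8/3, modulus 8/3.
The radius of convergence is the smallest modulus among the singular points: 12/5.
At the order-2 pole -8/3 set g(y) = (y - (-8/3))^2*f(y) = (25*y**2/36 - 11*y/35 - 9/35)/(y + 12/5)**3.
Order-2 pole: residue = g'(a); g'(-8/3) = -5487925/1792, so the residue is -5487925/1792.
At the order-3 pole -12/5 set g(y) = (y - (-12/5))^3*f(y) = (25*y**2/36 - 11*y/35 - 9/35)/(y + 8/3)**2.
Order-3 pole: residue = g''(a)/2; g''(-12/5) = 5487925/896, so the residue is 5487925/1792.
List the singular points by increasing real part (a conjugate pair: the negative imaginary part first).

Radius of convergence at 0: 12/5.
At -8/3: a pole of order 2; residue -5487925/1792.
At -12/5: a pole of order 3; residue 5487925/1792.


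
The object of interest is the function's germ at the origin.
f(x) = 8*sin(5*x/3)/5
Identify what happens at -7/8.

There is no denominator, hence no pole anywhere.
The factor -sin(5*x/3) is entire.
So the germ continues analytically to -7/8.

The point is a regular point.


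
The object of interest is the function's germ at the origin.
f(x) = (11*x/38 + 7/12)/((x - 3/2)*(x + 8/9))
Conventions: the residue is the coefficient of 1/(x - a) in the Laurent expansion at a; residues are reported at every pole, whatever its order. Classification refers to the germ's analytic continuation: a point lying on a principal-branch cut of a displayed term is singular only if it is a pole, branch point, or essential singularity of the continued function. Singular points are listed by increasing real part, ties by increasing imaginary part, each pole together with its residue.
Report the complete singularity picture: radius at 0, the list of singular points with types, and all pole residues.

Radius of convergence at 0: 8/9.
At -8/9: a pole of order 1; residue -223/1634.
At 3/2: a pole of order 1; residue 348/817.

Denominator factor (x + 8/9): pole of order 1 at -8/9, modulus 8/9.
Denominator factor (x - 3/2): pole of order 1 at 3/2, modulus 3/2.
The radius of convergence is the smallest modulus among the singular points: 8/9.
At the order-1 pole -8/9 set g(x) = (x - (-8/9))*f(x) = (11*x/38 + 7/12)/(x - 3/2).
Simple pole: residue = g(a) at a = -8/9, which is -223/1634.
At the order-1 pole 3/2 set g(x) = (x - (3/2))*f(x) = (11*x/38 + 7/12)/(x + 8/9).
Simple pole: residue = g(a) at a = 3/2, which is 348/817.
List the singular points by increasing real part (a conjugate pair: the negative imaginary part first).


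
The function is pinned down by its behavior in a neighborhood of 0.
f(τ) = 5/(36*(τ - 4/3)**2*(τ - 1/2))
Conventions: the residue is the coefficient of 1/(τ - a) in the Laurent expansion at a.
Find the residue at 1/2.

At the order-1 pole 1/2 set g(τ) = (τ - (1/2))*f(τ) = 5/(36*(τ - 4/3)**2).
Simple pole: residue = g(a) at a = 1/2, which is 1/5.

The residue is 1/5.


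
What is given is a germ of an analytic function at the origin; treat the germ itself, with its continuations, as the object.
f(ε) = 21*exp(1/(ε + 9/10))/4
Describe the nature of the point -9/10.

The point is an essential singularity.

The exponent 1/(ε - (-9/10)) has a pole at -9/10, so exp(1/(ε - (-9/10))) takes every nonzero value near it: an essential singularity (not a pole of any order).


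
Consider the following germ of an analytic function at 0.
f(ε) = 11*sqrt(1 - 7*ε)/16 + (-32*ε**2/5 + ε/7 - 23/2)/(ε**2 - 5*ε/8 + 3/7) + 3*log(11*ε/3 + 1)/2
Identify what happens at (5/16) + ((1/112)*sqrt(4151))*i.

The point is a pole of order 1.

The denominator factor ε**2 - 5*ε/8 + 3/7 vanishes at (5/16) + ((1/112)*sqrt(4151))*i and appears to the power 1; the numerator there equals (-797/80) - ((27/784)*sqrt(4151))*i, nonzero, and no other factor vanishes.
The branch terms are analytic at this point.
Hence a pole whose order is the multiplicity, 1.


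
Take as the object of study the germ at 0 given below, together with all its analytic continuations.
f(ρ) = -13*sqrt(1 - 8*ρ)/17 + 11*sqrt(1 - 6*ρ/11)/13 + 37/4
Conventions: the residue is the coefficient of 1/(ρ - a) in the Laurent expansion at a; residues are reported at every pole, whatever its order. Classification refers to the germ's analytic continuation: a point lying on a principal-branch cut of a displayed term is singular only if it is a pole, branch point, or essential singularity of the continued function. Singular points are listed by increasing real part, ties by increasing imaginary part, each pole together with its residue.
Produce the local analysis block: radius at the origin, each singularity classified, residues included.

Branch term (-13/17)*sqrt(1 - ρ/(1/8)): its argument vanishes at ρ = 1/8, a square-root branch point, modulus 1/8.
Branch term (11/13)*sqrt(1 - ρ/(11/6)): its argument vanishes at ρ = 11/6, a square-root branch point, modulus 11/6.
The radius of convergence is the smallest modulus among the singular points: 1/8.
List the singular points by increasing real part (a conjugate pair: the negative imaginary part first).

Radius of convergence at 0: 1/8.
At 1/8: an algebraic (square-root) branch point.
At 11/6: an algebraic (square-root) branch point.


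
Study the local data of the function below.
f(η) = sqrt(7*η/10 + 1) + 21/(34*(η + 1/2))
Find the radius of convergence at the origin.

Denominator factor (η + 1/2): pole of order 1 at -1/2, modulus 1/2.
Branch term (1)*sqrt(1 - η/(-10/7)): its argument vanishes at η = -10/7, a square-root branch point, modulus 10/7.
The radius of convergence is the smallest modulus among the singular points: 1/2.

The radius of convergence is 1/2.


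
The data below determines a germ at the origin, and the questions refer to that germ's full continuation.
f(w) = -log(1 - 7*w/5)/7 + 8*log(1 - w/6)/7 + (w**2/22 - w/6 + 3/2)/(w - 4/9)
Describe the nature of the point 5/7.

The term (-1/7)*log(1 - w/(5/7)) has argument 1 - 5/7/(5/7) = 0 at 5/7: a logarithmic (infinitely-sheeted) branch point; the remaining terms are analytic or single-valued there.

The point is a logarithmic branch point.


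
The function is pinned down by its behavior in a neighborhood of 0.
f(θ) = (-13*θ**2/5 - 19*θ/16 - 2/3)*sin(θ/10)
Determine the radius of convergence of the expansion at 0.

The factor sin(θ/10) is entire and contributes no finite singular point.
The polynomial part has no poles.
No finite singular points: the Taylor series at 0 converges everywhere.

The radius of convergence is infinite.


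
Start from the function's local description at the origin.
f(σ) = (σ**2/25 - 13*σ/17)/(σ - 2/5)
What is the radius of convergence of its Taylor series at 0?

Denominator factor (σ - 2/5): pole of order 1 at 2/5, modulus 2/5.
The radius of convergence is the smallest modulus among the singular points: 2/5.

The radius of convergence is 2/5.
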